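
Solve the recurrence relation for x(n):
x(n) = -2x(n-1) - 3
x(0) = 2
First-order linear non-homogeneous.
Homogeneous solution: x_h(n) = A·(-2)^n.
Try constant particular solution x_p = K: K = -2K - 3 ⇒ K = -1.
General: x(n) = A·(-2)^n - 1.
Apply x(0) = 2: A - 1 = 2 ⇒ A = 3.
So x(n) = 3 \left(-2\right)^{n} - 1.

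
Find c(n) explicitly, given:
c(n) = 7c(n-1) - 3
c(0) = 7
First-order linear non-homogeneous.
Homogeneous solution: c_h(n) = A·(7)^n.
Try constant particular solution c_p = K: K = 7K - 3 ⇒ K = \frac{1}{2}.
General: c(n) = A·(7)^n + \frac{1}{2}.
Apply c(0) = 7: A + \frac{1}{2} = 7 ⇒ A = \frac{13}{2}.
So c(n) = \frac{13 \cdot 7^{n}}{2} + \frac{1}{2}.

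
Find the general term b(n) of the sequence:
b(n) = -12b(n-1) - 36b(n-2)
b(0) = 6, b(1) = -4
Characteristic equation: x² + 12x + 36 = 0, which is (x - (-6))².
Repeated root r = -6.
General solution: b(n) = (A + Bn)·(-6)^n.
From b(0) = 6: A = 6.
From b(1) = -4: (A + B)·(-6) = -4 ⇒ B = - \frac{16}{3}.
So b(n) = \left(6 - \frac{16 n}{3}\right) \cdot (-6)^n.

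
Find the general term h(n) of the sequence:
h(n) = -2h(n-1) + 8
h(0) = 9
First-order linear non-homogeneous.
Homogeneous solution: h_h(n) = A·(-2)^n.
Try constant particular solution h_p = K: K = -2K + 8 ⇒ K = \frac{8}{3}.
General: h(n) = A·(-2)^n + \frac{8}{3}.
Apply h(0) = 9: A + \frac{8}{3} = 9 ⇒ A = \frac{19}{3}.
So h(n) = \frac{19 \left(-2\right)^{n}}{3} + \frac{8}{3}.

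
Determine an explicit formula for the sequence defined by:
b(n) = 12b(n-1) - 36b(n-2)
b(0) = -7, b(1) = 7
Characteristic equation: x² - 12x + 36 = 0, which is (x - (6))².
Repeated root r = 6.
General solution: b(n) = (A + Bn)·(6)^n.
From b(0) = -7: A = -7.
From b(1) = 7: (A + B)·(6) = 7 ⇒ B = \frac{49}{6}.
So b(n) = \left(\frac{49 n}{6} - 7\right) \cdot (6)^n.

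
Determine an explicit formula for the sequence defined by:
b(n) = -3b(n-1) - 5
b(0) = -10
First-order linear non-homogeneous.
Homogeneous solution: b_h(n) = A·(-3)^n.
Try constant particular solution b_p = K: K = -3K - 5 ⇒ K = - \frac{5}{4}.
General: b(n) = A·(-3)^n - \frac{5}{4}.
Apply b(0) = -10: A - \frac{5}{4} = -10 ⇒ A = - \frac{35}{4}.
So b(n) = - \frac{35 \left(-3\right)^{n}}{4} - \frac{5}{4}.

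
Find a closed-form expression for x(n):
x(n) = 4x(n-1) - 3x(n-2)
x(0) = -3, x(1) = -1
Characteristic equation: x² - 4x + 3 = 0, which factors as (x - (1))(x - (3)) = 0.
Roots r₁ = 1, r₂ = 3 (distinct).
General solution: x(n) = A·(1)^n + B·(3)^n.
From x(0) = -3: A + B = -3.
From x(1) = -1: A + 3B = -1.
Solving: A = -4, B = 1.
So x(n) = 3^{n} - 4.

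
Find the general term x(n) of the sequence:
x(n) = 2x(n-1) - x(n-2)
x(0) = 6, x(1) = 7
Characteristic equation: x² - 2x + 1 = 0, which is (x - (1))².
Repeated root r = 1.
General solution: x(n) = (A + Bn)·(1)^n.
From x(0) = 6: A = 6.
From x(1) = 7: (A + B)·(1) = 7 ⇒ B = 1.
So x(n) = \left(n + 6\right) \cdot (1)^n.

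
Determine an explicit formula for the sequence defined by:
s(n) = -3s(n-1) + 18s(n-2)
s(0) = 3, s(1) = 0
Characteristic equation: x² + 3x - 18 = 0, which factors as (x - (-6))(x - (3)) = 0.
Roots r₁ = -6, r₂ = 3 (distinct).
General solution: s(n) = A·(-6)^n + B·(3)^n.
From s(0) = 3: A + B = 3.
From s(1) = 0: -6A + 3B = 0.
Solving: A = 1, B = 2.
So s(n) = \left(-6\right)^{n} + 2 \cdot 3^{n}.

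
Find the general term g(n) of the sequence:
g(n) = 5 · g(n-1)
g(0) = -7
Pure geometric recurrence with ratio 5.
By induction g(n) = g(0) · (5)^n = - 7 \cdot 5^{n}.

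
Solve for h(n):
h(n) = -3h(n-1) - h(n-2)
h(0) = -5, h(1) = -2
Characteristic equation: x² + 3x + 1 = 0.
Discriminant Δ = (-3)² + 4·(-1) = 5.
Roots r₁,₂ = (-3 ± √5)/2, so r₁ = - \frac{3}{2} + \frac{\sqrt{5}}{2}, r₂ = - \frac{3}{2} - \frac{\sqrt{5}}{2}.
General solution: h(n) = A·r₁^n + B·r₂^n.
From the initial conditions, A + B = -5 and r₁A + r₂B = -2.
Since r₁ - r₂ = √5: A = (-2 - (-5)r₂)/√5 = - \frac{19 \sqrt{5}}{10} - \frac{5}{2}, and B = -5 - A = - \frac{5}{2} + \frac{19 \sqrt{5}}{10}.
So h(n) = \left(- \frac{19 \sqrt{5}}{10} - \frac{5}{2}\right)\left(- \frac{3}{2} + \frac{\sqrt{5}}{2}\right)^n + \left(- \frac{5}{2} + \frac{19 \sqrt{5}}{10}\right)\left(- \frac{3}{2} - \frac{\sqrt{5}}{2}\right)^n.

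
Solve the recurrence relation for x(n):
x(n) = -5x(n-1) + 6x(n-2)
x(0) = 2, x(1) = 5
Characteristic equation: x² + 5x - 6 = 0, which factors as (x - (-6))(x - (1)) = 0.
Roots r₁ = -6, r₂ = 1 (distinct).
General solution: x(n) = A·(-6)^n + B·(1)^n.
From x(0) = 2: A + B = 2.
From x(1) = 5: -6A + B = 5.
Solving: A = - \frac{3}{7}, B = \frac{17}{7}.
So x(n) = \frac{17}{7} - \frac{3 \left(-6\right)^{n}}{7}.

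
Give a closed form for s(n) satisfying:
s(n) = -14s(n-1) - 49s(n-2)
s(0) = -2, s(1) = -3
Characteristic equation: x² + 14x + 49 = 0, which is (x - (-7))².
Repeated root r = -7.
General solution: s(n) = (A + Bn)·(-7)^n.
From s(0) = -2: A = -2.
From s(1) = -3: (A + B)·(-7) = -3 ⇒ B = \frac{17}{7}.
So s(n) = \left(\frac{17 n}{7} - 2\right) \cdot (-7)^n.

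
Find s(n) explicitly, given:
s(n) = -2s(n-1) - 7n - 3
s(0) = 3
First-order linear with linear forcing.
Homogeneous solution: s_h(n) = A·(-2)^n.
Try particular s_p(n) = pn + q. Substituting:
  pn + q = -2(p(n-1) + q) - 7n - 3.
Matching the n-coefficient: p = -2p - 7 ⇒ p = - \frac{7}{3}.
Matching constants: q = 2p - 2q - 3 ⇒ q = - \frac{23}{9}.
General: s(n) = A·(-2)^n - \frac{7 n}{3} - \frac{23}{9}.
Apply s(0) = 3: A - \frac{23}{9} = 3 ⇒ A = \frac{50}{9}.
So s(n) = \frac{50 \left(-2\right)^{n}}{9} - \frac{7 n}{3} - \frac{23}{9}.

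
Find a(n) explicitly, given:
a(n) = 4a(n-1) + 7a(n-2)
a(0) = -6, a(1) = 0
Characteristic equation: x² - 4x - 7 = 0.
Discriminant Δ = (4)² + 4·(7) = 44.
Roots r₁,₂ = (4 ± √44)/2, so r₁ = 2 + \sqrt{11}, r₂ = 2 - \sqrt{11}.
General solution: a(n) = A·r₁^n + B·r₂^n.
From the initial conditions, A + B = -6 and r₁A + r₂B = 0.
Since r₁ - r₂ = √44: A = (0 - (-6)r₂)/√44 = -3 + \frac{6 \sqrt{11}}{11}, and B = -6 - A = -3 - \frac{6 \sqrt{11}}{11}.
So a(n) = \left(-3 + \frac{6 \sqrt{11}}{11}\right)\left(2 + \sqrt{11}\right)^n + \left(-3 - \frac{6 \sqrt{11}}{11}\right)\left(2 - \sqrt{11}\right)^n.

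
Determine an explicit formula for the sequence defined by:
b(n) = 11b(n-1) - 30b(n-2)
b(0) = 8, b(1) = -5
Characteristic equation: x² - 11x + 30 = 0, which factors as (x - (6))(x - (5)) = 0.
Roots r₁ = 6, r₂ = 5 (distinct).
General solution: b(n) = A·(6)^n + B·(5)^n.
From b(0) = 8: A + B = 8.
From b(1) = -5: 6A + 5B = -5.
Solving: A = -45, B = 53.
So b(n) = 53 \cdot 5^{n} - 45 \cdot 6^{n}.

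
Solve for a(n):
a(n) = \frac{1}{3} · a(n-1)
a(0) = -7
Pure geometric recurrence with ratio \frac{1}{3}.
By induction a(n) = a(0) · (\frac{1}{3})^n = - 7 \cdot 3^{- n}.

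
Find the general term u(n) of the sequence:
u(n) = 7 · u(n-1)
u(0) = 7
Pure geometric recurrence with ratio 7.
By induction u(n) = u(0) · (7)^n = 7 \cdot 7^{n}.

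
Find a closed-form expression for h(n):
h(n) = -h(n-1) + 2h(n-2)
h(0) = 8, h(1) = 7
Characteristic equation: x² + x - 2 = 0, which factors as (x - (1))(x - (-2)) = 0.
Roots r₁ = 1, r₂ = -2 (distinct).
General solution: h(n) = A·(1)^n + B·(-2)^n.
From h(0) = 8: A + B = 8.
From h(1) = 7: A - 2B = 7.
Solving: A = \frac{23}{3}, B = \frac{1}{3}.
So h(n) = \frac{\left(-2\right)^{n}}{3} + \frac{23}{3}.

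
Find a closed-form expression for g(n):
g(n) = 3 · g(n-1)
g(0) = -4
Pure geometric recurrence with ratio 3.
By induction g(n) = g(0) · (3)^n = - 4 \cdot 3^{n}.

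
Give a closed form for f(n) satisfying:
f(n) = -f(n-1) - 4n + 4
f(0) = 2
First-order linear with linear forcing.
Homogeneous solution: f_h(n) = A·(-1)^n.
Try particular f_p(n) = pn + q. Substituting:
  pn + q = -(p(n-1) + q) - 4n + 4.
Matching the n-coefficient: p = -p - 4 ⇒ p = -2.
Matching constants: q = p - q + 4 ⇒ q = 1.
General: f(n) = A·(-1)^n - 2 n + 1.
Apply f(0) = 2: A + 1 = 2 ⇒ A = 1.
So f(n) = \left(-1\right)^{n} - 2 n + 1.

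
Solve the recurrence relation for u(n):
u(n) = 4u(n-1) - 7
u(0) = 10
First-order linear non-homogeneous.
Homogeneous solution: u_h(n) = A·(4)^n.
Try constant particular solution u_p = K: K = 4K - 7 ⇒ K = \frac{7}{3}.
General: u(n) = A·(4)^n + \frac{7}{3}.
Apply u(0) = 10: A + \frac{7}{3} = 10 ⇒ A = \frac{23}{3}.
So u(n) = \frac{23 \cdot 4^{n}}{3} + \frac{7}{3}.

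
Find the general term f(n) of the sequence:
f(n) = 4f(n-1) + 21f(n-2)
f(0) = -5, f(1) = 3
Characteristic equation: x² - 4x - 21 = 0, which factors as (x - (-3))(x - (7)) = 0.
Roots r₁ = -3, r₂ = 7 (distinct).
General solution: f(n) = A·(-3)^n + B·(7)^n.
From f(0) = -5: A + B = -5.
From f(1) = 3: -3A + 7B = 3.
Solving: A = - \frac{19}{5}, B = - \frac{6}{5}.
So f(n) = - \frac{19 \left(-3\right)^{n}}{5} - \frac{6 \cdot 7^{n}}{5}.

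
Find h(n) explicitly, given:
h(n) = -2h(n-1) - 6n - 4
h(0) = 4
First-order linear with linear forcing.
Homogeneous solution: h_h(n) = A·(-2)^n.
Try particular h_p(n) = pn + q. Substituting:
  pn + q = -2(p(n-1) + q) - 6n - 4.
Matching the n-coefficient: p = -2p - 6 ⇒ p = -2.
Matching constants: q = 2p - 2q - 4 ⇒ q = - \frac{8}{3}.
General: h(n) = A·(-2)^n - 2 n - \frac{8}{3}.
Apply h(0) = 4: A - \frac{8}{3} = 4 ⇒ A = \frac{20}{3}.
So h(n) = \frac{20 \left(-2\right)^{n}}{3} - 2 n - \frac{8}{3}.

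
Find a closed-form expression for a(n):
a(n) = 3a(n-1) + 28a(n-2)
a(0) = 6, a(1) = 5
Characteristic equation: x² - 3x - 28 = 0, which factors as (x - (7))(x - (-4)) = 0.
Roots r₁ = 7, r₂ = -4 (distinct).
General solution: a(n) = A·(7)^n + B·(-4)^n.
From a(0) = 6: A + B = 6.
From a(1) = 5: 7A - 4B = 5.
Solving: A = \frac{29}{11}, B = \frac{37}{11}.
So a(n) = \frac{37 \left(-4\right)^{n}}{11} + \frac{29 \cdot 7^{n}}{11}.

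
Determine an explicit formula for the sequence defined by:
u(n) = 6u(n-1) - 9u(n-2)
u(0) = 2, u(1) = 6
Characteristic equation: x² - 6x + 9 = 0, which is (x - (3))².
Repeated root r = 3.
General solution: u(n) = (A + Bn)·(3)^n.
From u(0) = 2: A = 2.
From u(1) = 6: (A + B)·(3) = 6 ⇒ B = 0.
So u(n) = \left(2\right) \cdot (3)^n.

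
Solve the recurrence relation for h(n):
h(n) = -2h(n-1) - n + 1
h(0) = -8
First-order linear with linear forcing.
Homogeneous solution: h_h(n) = A·(-2)^n.
Try particular h_p(n) = pn + q. Substituting:
  pn + q = -2(p(n-1) + q) - n + 1.
Matching the n-coefficient: p = -2p - 1 ⇒ p = - \frac{1}{3}.
Matching constants: q = 2p - 2q + 1 ⇒ q = \frac{1}{9}.
General: h(n) = A·(-2)^n - \frac{n}{3} + \frac{1}{9}.
Apply h(0) = -8: A + \frac{1}{9} = -8 ⇒ A = - \frac{73}{9}.
So h(n) = - \frac{73 \left(-2\right)^{n}}{9} - \frac{n}{3} + \frac{1}{9}.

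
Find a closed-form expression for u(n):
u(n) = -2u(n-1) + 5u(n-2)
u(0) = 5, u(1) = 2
Characteristic equation: x² + 2x - 5 = 0.
Discriminant Δ = (-2)² + 4·(5) = 24.
Roots r₁,₂ = (-2 ± √24)/2, so r₁ = -1 + \sqrt{6}, r₂ = - \sqrt{6} - 1.
General solution: u(n) = A·r₁^n + B·r₂^n.
From the initial conditions, A + B = 5 and r₁A + r₂B = 2.
Since r₁ - r₂ = √24: A = (2 - (5)r₂)/√24 = \frac{7 \sqrt{6}}{12} + \frac{5}{2}, and B = 5 - A = \frac{5}{2} - \frac{7 \sqrt{6}}{12}.
So u(n) = \left(\frac{7 \sqrt{6}}{12} + \frac{5}{2}\right)\left(-1 + \sqrt{6}\right)^n + \left(\frac{5}{2} - \frac{7 \sqrt{6}}{12}\right)\left(- \sqrt{6} - 1\right)^n.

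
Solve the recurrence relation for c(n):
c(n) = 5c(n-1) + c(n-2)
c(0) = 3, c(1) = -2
Characteristic equation: x² - 5x - 1 = 0.
Discriminant Δ = (5)² + 4·(1) = 29.
Roots r₁,₂ = (5 ± √29)/2, so r₁ = \frac{5}{2} + \frac{\sqrt{29}}{2}, r₂ = \frac{5}{2} - \frac{\sqrt{29}}{2}.
General solution: c(n) = A·r₁^n + B·r₂^n.
From the initial conditions, A + B = 3 and r₁A + r₂B = -2.
Since r₁ - r₂ = √29: A = (-2 - (3)r₂)/√29 = \frac{3}{2} - \frac{19 \sqrt{29}}{58}, and B = 3 - A = \frac{3}{2} + \frac{19 \sqrt{29}}{58}.
So c(n) = \left(\frac{3}{2} - \frac{19 \sqrt{29}}{58}\right)\left(\frac{5}{2} + \frac{\sqrt{29}}{2}\right)^n + \left(\frac{3}{2} + \frac{19 \sqrt{29}}{58}\right)\left(\frac{5}{2} - \frac{\sqrt{29}}{2}\right)^n.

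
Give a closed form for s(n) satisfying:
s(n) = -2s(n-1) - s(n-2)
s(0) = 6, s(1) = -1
Characteristic equation: x² + 2x + 1 = 0, which is (x - (-1))².
Repeated root r = -1.
General solution: s(n) = (A + Bn)·(-1)^n.
From s(0) = 6: A = 6.
From s(1) = -1: (A + B)·(-1) = -1 ⇒ B = -5.
So s(n) = \left(6 - 5 n\right) \cdot (-1)^n.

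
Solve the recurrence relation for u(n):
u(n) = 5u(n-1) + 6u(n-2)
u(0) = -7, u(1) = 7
Characteristic equation: x² - 5x - 6 = 0, which factors as (x - (-1))(x - (6)) = 0.
Roots r₁ = -1, r₂ = 6 (distinct).
General solution: u(n) = A·(-1)^n + B·(6)^n.
From u(0) = -7: A + B = -7.
From u(1) = 7: -A + 6B = 7.
Solving: A = -7, B = 0.
So u(n) = - 7 \left(-1\right)^{n}.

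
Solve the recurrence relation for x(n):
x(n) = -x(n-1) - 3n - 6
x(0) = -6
First-order linear with linear forcing.
Homogeneous solution: x_h(n) = A·(-1)^n.
Try particular x_p(n) = pn + q. Substituting:
  pn + q = -(p(n-1) + q) - 3n - 6.
Matching the n-coefficient: p = -p - 3 ⇒ p = - \frac{3}{2}.
Matching constants: q = p - q - 6 ⇒ q = - \frac{15}{4}.
General: x(n) = A·(-1)^n - \frac{3 n}{2} - \frac{15}{4}.
Apply x(0) = -6: A - \frac{15}{4} = -6 ⇒ A = - \frac{9}{4}.
So x(n) = - \frac{9 \left(-1\right)^{n}}{4} - \frac{3 n}{2} - \frac{15}{4}.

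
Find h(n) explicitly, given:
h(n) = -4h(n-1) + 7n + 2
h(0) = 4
First-order linear with linear forcing.
Homogeneous solution: h_h(n) = A·(-4)^n.
Try particular h_p(n) = pn + q. Substituting:
  pn + q = -4(p(n-1) + q) + 7n + 2.
Matching the n-coefficient: p = -4p + 7 ⇒ p = \frac{7}{5}.
Matching constants: q = 4p - 4q + 2 ⇒ q = \frac{38}{25}.
General: h(n) = A·(-4)^n + \frac{7 n}{5} + \frac{38}{25}.
Apply h(0) = 4: A + \frac{38}{25} = 4 ⇒ A = \frac{62}{25}.
So h(n) = \frac{62 \left(-4\right)^{n}}{25} + \frac{7 n}{5} + \frac{38}{25}.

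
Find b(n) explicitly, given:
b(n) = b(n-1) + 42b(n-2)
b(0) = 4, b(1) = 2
Characteristic equation: x² - x - 42 = 0, which factors as (x - (7))(x - (-6)) = 0.
Roots r₁ = 7, r₂ = -6 (distinct).
General solution: b(n) = A·(7)^n + B·(-6)^n.
From b(0) = 4: A + B = 4.
From b(1) = 2: 7A - 6B = 2.
Solving: A = 2, B = 2.
So b(n) = 2 \left(-6\right)^{n} + 2 \cdot 7^{n}.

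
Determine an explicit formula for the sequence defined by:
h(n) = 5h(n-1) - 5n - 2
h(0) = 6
First-order linear with linear forcing.
Homogeneous solution: h_h(n) = A·(5)^n.
Try particular h_p(n) = pn + q. Substituting:
  pn + q = 5(p(n-1) + q) - 5n - 2.
Matching the n-coefficient: p = 5p - 5 ⇒ p = \frac{5}{4}.
Matching constants: q = -5p + 5q - 2 ⇒ q = \frac{33}{16}.
General: h(n) = A·(5)^n + \frac{5 n}{4} + \frac{33}{16}.
Apply h(0) = 6: A + \frac{33}{16} = 6 ⇒ A = \frac{63}{16}.
So h(n) = \frac{63 \cdot 5^{n}}{16} + \frac{5 n}{4} + \frac{33}{16}.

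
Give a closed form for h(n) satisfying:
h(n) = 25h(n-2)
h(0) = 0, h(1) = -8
Characteristic equation: x² - 25 = 0, which factors as (x - (-5))(x - (5)) = 0.
Roots r₁ = -5, r₂ = 5 (distinct).
General solution: h(n) = A·(-5)^n + B·(5)^n.
From h(0) = 0: A + B = 0.
From h(1) = -8: -5A + 5B = -8.
Solving: A = \frac{4}{5}, B = - \frac{4}{5}.
So h(n) = \frac{4 \left(-5\right)^{n}}{5} - \frac{4 \cdot 5^{n}}{5}.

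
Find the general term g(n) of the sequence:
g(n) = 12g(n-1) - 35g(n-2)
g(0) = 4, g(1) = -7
Characteristic equation: x² - 12x + 35 = 0, which factors as (x - (5))(x - (7)) = 0.
Roots r₁ = 5, r₂ = 7 (distinct).
General solution: g(n) = A·(5)^n + B·(7)^n.
From g(0) = 4: A + B = 4.
From g(1) = -7: 5A + 7B = -7.
Solving: A = \frac{35}{2}, B = - \frac{27}{2}.
So g(n) = \frac{35 \cdot 5^{n}}{2} - \frac{27 \cdot 7^{n}}{2}.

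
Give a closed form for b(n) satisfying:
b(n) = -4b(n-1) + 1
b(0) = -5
First-order linear non-homogeneous.
Homogeneous solution: b_h(n) = A·(-4)^n.
Try constant particular solution b_p = K: K = -4K + 1 ⇒ K = \frac{1}{5}.
General: b(n) = A·(-4)^n + \frac{1}{5}.
Apply b(0) = -5: A + \frac{1}{5} = -5 ⇒ A = - \frac{26}{5}.
So b(n) = \frac{1}{5} - \frac{26 \left(-4\right)^{n}}{5}.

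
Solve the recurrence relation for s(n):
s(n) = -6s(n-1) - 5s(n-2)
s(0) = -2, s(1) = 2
Characteristic equation: x² + 6x + 5 = 0, which factors as (x - (-5))(x - (-1)) = 0.
Roots r₁ = -5, r₂ = -1 (distinct).
General solution: s(n) = A·(-5)^n + B·(-1)^n.
From s(0) = -2: A + B = -2.
From s(1) = 2: -5A - B = 2.
Solving: A = 0, B = -2.
So s(n) = - 2 \left(-1\right)^{n}.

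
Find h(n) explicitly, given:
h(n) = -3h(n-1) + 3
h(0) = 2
First-order linear non-homogeneous.
Homogeneous solution: h_h(n) = A·(-3)^n.
Try constant particular solution h_p = K: K = -3K + 3 ⇒ K = \frac{3}{4}.
General: h(n) = A·(-3)^n + \frac{3}{4}.
Apply h(0) = 2: A + \frac{3}{4} = 2 ⇒ A = \frac{5}{4}.
So h(n) = \frac{5 \left(-3\right)^{n}}{4} + \frac{3}{4}.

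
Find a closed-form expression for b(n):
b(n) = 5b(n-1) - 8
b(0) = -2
First-order linear non-homogeneous.
Homogeneous solution: b_h(n) = A·(5)^n.
Try constant particular solution b_p = K: K = 5K - 8 ⇒ K = 2.
General: b(n) = A·(5)^n + 2.
Apply b(0) = -2: A + 2 = -2 ⇒ A = -4.
So b(n) = 2 - 4 \cdot 5^{n}.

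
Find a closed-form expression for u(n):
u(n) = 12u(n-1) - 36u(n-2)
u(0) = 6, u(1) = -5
Characteristic equation: x² - 12x + 36 = 0, which is (x - (6))².
Repeated root r = 6.
General solution: u(n) = (A + Bn)·(6)^n.
From u(0) = 6: A = 6.
From u(1) = -5: (A + B)·(6) = -5 ⇒ B = - \frac{41}{6}.
So u(n) = \left(6 - \frac{41 n}{6}\right) \cdot (6)^n.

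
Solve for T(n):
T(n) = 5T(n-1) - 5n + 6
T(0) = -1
First-order linear with linear forcing.
Homogeneous solution: T_h(n) = A·(5)^n.
Try particular T_p(n) = pn + q. Substituting:
  pn + q = 5(p(n-1) + q) - 5n + 6.
Matching the n-coefficient: p = 5p - 5 ⇒ p = \frac{5}{4}.
Matching constants: q = -5p + 5q + 6 ⇒ q = \frac{1}{16}.
General: T(n) = A·(5)^n + \frac{5 n}{4} + \frac{1}{16}.
Apply T(0) = -1: A + \frac{1}{16} = -1 ⇒ A = - \frac{17}{16}.
So T(n) = - \frac{17 \cdot 5^{n}}{16} + \frac{5 n}{4} + \frac{1}{16}.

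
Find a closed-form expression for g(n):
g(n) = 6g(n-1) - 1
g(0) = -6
First-order linear non-homogeneous.
Homogeneous solution: g_h(n) = A·(6)^n.
Try constant particular solution g_p = K: K = 6K - 1 ⇒ K = \frac{1}{5}.
General: g(n) = A·(6)^n + \frac{1}{5}.
Apply g(0) = -6: A + \frac{1}{5} = -6 ⇒ A = - \frac{31}{5}.
So g(n) = \frac{1}{5} - \frac{31 \cdot 6^{n}}{5}.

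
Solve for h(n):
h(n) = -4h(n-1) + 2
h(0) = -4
First-order linear non-homogeneous.
Homogeneous solution: h_h(n) = A·(-4)^n.
Try constant particular solution h_p = K: K = -4K + 2 ⇒ K = \frac{2}{5}.
General: h(n) = A·(-4)^n + \frac{2}{5}.
Apply h(0) = -4: A + \frac{2}{5} = -4 ⇒ A = - \frac{22}{5}.
So h(n) = \frac{2}{5} - \frac{22 \left(-4\right)^{n}}{5}.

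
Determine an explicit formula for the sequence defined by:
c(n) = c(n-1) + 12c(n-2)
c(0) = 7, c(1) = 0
Characteristic equation: x² - x - 12 = 0, which factors as (x - (4))(x - (-3)) = 0.
Roots r₁ = 4, r₂ = -3 (distinct).
General solution: c(n) = A·(4)^n + B·(-3)^n.
From c(0) = 7: A + B = 7.
From c(1) = 0: 4A - 3B = 0.
Solving: A = 3, B = 4.
So c(n) = 4 \left(-3\right)^{n} + 3 \cdot 4^{n}.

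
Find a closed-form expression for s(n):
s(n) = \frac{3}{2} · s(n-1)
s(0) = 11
Pure geometric recurrence with ratio \frac{3}{2}.
By induction s(n) = s(0) · (\frac{3}{2})^n = 11 \left(\frac{3}{2}\right)^{n}.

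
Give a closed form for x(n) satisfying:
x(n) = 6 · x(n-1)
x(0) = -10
Pure geometric recurrence with ratio 6.
By induction x(n) = x(0) · (6)^n = - 10 \cdot 6^{n}.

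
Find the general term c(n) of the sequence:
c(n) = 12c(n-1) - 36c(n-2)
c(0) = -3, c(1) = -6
Characteristic equation: x² - 12x + 36 = 0, which is (x - (6))².
Repeated root r = 6.
General solution: c(n) = (A + Bn)·(6)^n.
From c(0) = -3: A = -3.
From c(1) = -6: (A + B)·(6) = -6 ⇒ B = 2.
So c(n) = \left(2 n - 3\right) \cdot (6)^n.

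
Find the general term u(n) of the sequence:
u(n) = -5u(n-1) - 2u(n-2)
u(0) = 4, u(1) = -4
Characteristic equation: x² + 5x + 2 = 0.
Discriminant Δ = (-5)² + 4·(-2) = 17.
Roots r₁,₂ = (-5 ± √17)/2, so r₁ = - \frac{5}{2} + \frac{\sqrt{17}}{2}, r₂ = - \frac{5}{2} - \frac{\sqrt{17}}{2}.
General solution: u(n) = A·r₁^n + B·r₂^n.
From the initial conditions, A + B = 4 and r₁A + r₂B = -4.
Since r₁ - r₂ = √17: A = (-4 - (4)r₂)/√17 = \frac{6 \sqrt{17}}{17} + 2, and B = 4 - A = 2 - \frac{6 \sqrt{17}}{17}.
So u(n) = \left(\frac{6 \sqrt{17}}{17} + 2\right)\left(- \frac{5}{2} + \frac{\sqrt{17}}{2}\right)^n + \left(2 - \frac{6 \sqrt{17}}{17}\right)\left(- \frac{5}{2} - \frac{\sqrt{17}}{2}\right)^n.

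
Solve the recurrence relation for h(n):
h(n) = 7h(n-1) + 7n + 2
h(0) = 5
First-order linear with linear forcing.
Homogeneous solution: h_h(n) = A·(7)^n.
Try particular h_p(n) = pn + q. Substituting:
  pn + q = 7(p(n-1) + q) + 7n + 2.
Matching the n-coefficient: p = 7p + 7 ⇒ p = - \frac{7}{6}.
Matching constants: q = -7p + 7q + 2 ⇒ q = - \frac{61}{36}.
General: h(n) = A·(7)^n - \frac{7 n}{6} - \frac{61}{36}.
Apply h(0) = 5: A - \frac{61}{36} = 5 ⇒ A = \frac{241}{36}.
So h(n) = \frac{241 \cdot 7^{n}}{36} - \frac{7 n}{6} - \frac{61}{36}.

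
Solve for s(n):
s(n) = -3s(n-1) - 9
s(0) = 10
First-order linear non-homogeneous.
Homogeneous solution: s_h(n) = A·(-3)^n.
Try constant particular solution s_p = K: K = -3K - 9 ⇒ K = - \frac{9}{4}.
General: s(n) = A·(-3)^n - \frac{9}{4}.
Apply s(0) = 10: A - \frac{9}{4} = 10 ⇒ A = \frac{49}{4}.
So s(n) = \frac{49 \left(-3\right)^{n}}{4} - \frac{9}{4}.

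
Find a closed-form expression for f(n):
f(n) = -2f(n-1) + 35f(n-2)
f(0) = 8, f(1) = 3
Characteristic equation: x² + 2x - 35 = 0, which factors as (x - (-7))(x - (5)) = 0.
Roots r₁ = -7, r₂ = 5 (distinct).
General solution: f(n) = A·(-7)^n + B·(5)^n.
From f(0) = 8: A + B = 8.
From f(1) = 3: -7A + 5B = 3.
Solving: A = \frac{37}{12}, B = \frac{59}{12}.
So f(n) = \frac{37 \left(-7\right)^{n}}{12} + \frac{59 \cdot 5^{n}}{12}.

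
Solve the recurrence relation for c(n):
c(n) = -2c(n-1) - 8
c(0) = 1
First-order linear non-homogeneous.
Homogeneous solution: c_h(n) = A·(-2)^n.
Try constant particular solution c_p = K: K = -2K - 8 ⇒ K = - \frac{8}{3}.
General: c(n) = A·(-2)^n - \frac{8}{3}.
Apply c(0) = 1: A - \frac{8}{3} = 1 ⇒ A = \frac{11}{3}.
So c(n) = \frac{11 \left(-2\right)^{n}}{3} - \frac{8}{3}.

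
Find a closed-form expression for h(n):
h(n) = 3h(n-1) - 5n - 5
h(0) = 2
First-order linear with linear forcing.
Homogeneous solution: h_h(n) = A·(3)^n.
Try particular h_p(n) = pn + q. Substituting:
  pn + q = 3(p(n-1) + q) - 5n - 5.
Matching the n-coefficient: p = 3p - 5 ⇒ p = \frac{5}{2}.
Matching constants: q = -3p + 3q - 5 ⇒ q = \frac{25}{4}.
General: h(n) = A·(3)^n + \frac{5 n}{2} + \frac{25}{4}.
Apply h(0) = 2: A + \frac{25}{4} = 2 ⇒ A = - \frac{17}{4}.
So h(n) = - \frac{17 \cdot 3^{n}}{4} + \frac{5 n}{2} + \frac{25}{4}.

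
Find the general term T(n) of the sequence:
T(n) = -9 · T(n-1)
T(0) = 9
Pure geometric recurrence with ratio -9.
By induction T(n) = T(0) · (-9)^n = 9 \left(-9\right)^{n}.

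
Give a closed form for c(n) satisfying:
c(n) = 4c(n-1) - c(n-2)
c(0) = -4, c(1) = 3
Characteristic equation: x² - 4x + 1 = 0.
Discriminant Δ = (4)² + 4·(-1) = 12.
Roots r₁,₂ = (4 ± √12)/2, so r₁ = \sqrt{3} + 2, r₂ = 2 - \sqrt{3}.
General solution: c(n) = A·r₁^n + B·r₂^n.
From the initial conditions, A + B = -4 and r₁A + r₂B = 3.
Since r₁ - r₂ = √12: A = (3 - (-4)r₂)/√12 = -2 + \frac{11 \sqrt{3}}{6}, and B = -4 - A = - \frac{11 \sqrt{3}}{6} - 2.
So c(n) = \left(-2 + \frac{11 \sqrt{3}}{6}\right)\left(\sqrt{3} + 2\right)^n + \left(- \frac{11 \sqrt{3}}{6} - 2\right)\left(2 - \sqrt{3}\right)^n.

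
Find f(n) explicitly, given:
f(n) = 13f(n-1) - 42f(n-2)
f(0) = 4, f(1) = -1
Characteristic equation: x² - 13x + 42 = 0, which factors as (x - (7))(x - (6)) = 0.
Roots r₁ = 7, r₂ = 6 (distinct).
General solution: f(n) = A·(7)^n + B·(6)^n.
From f(0) = 4: A + B = 4.
From f(1) = -1: 7A + 6B = -1.
Solving: A = -25, B = 29.
So f(n) = 29 \cdot 6^{n} - 25 \cdot 7^{n}.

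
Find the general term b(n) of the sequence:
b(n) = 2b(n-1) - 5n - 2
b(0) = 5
First-order linear with linear forcing.
Homogeneous solution: b_h(n) = A·(2)^n.
Try particular b_p(n) = pn + q. Substituting:
  pn + q = 2(p(n-1) + q) - 5n - 2.
Matching the n-coefficient: p = 2p - 5 ⇒ p = 5.
Matching constants: q = -2p + 2q - 2 ⇒ q = 12.
General: b(n) = A·(2)^n + 5 n + 12.
Apply b(0) = 5: A + 12 = 5 ⇒ A = -7.
So b(n) = - 7 \cdot 2^{n} + 5 n + 12.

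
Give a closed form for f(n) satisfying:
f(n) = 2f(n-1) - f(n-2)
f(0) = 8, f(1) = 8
Characteristic equation: x² - 2x + 1 = 0, which is (x - (1))².
Repeated root r = 1.
General solution: f(n) = (A + Bn)·(1)^n.
From f(0) = 8: A = 8.
From f(1) = 8: (A + B)·(1) = 8 ⇒ B = 0.
So f(n) = \left(8\right) \cdot (1)^n.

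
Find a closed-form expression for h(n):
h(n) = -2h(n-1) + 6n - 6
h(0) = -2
First-order linear with linear forcing.
Homogeneous solution: h_h(n) = A·(-2)^n.
Try particular h_p(n) = pn + q. Substituting:
  pn + q = -2(p(n-1) + q) + 6n - 6.
Matching the n-coefficient: p = -2p + 6 ⇒ p = 2.
Matching constants: q = 2p - 2q - 6 ⇒ q = - \frac{2}{3}.
General: h(n) = A·(-2)^n + 2 n - \frac{2}{3}.
Apply h(0) = -2: A - \frac{2}{3} = -2 ⇒ A = - \frac{4}{3}.
So h(n) = - \frac{4 \left(-2\right)^{n}}{3} + 2 n - \frac{2}{3}.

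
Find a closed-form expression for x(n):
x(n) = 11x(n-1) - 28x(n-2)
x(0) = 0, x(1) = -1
Characteristic equation: x² - 11x + 28 = 0, which factors as (x - (7))(x - (4)) = 0.
Roots r₁ = 7, r₂ = 4 (distinct).
General solution: x(n) = A·(7)^n + B·(4)^n.
From x(0) = 0: A + B = 0.
From x(1) = -1: 7A + 4B = -1.
Solving: A = - \frac{1}{3}, B = \frac{1}{3}.
So x(n) = \frac{4^{n}}{3} - \frac{7^{n}}{3}.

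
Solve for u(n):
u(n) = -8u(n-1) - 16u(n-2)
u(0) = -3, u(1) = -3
Characteristic equation: x² + 8x + 16 = 0, which is (x - (-4))².
Repeated root r = -4.
General solution: u(n) = (A + Bn)·(-4)^n.
From u(0) = -3: A = -3.
From u(1) = -3: (A + B)·(-4) = -3 ⇒ B = \frac{15}{4}.
So u(n) = \left(\frac{15 n}{4} - 3\right) \cdot (-4)^n.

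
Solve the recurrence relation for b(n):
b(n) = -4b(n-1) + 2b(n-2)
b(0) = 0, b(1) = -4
Characteristic equation: x² + 4x - 2 = 0.
Discriminant Δ = (-4)² + 4·(2) = 24.
Roots r₁,₂ = (-4 ± √24)/2, so r₁ = -2 + \sqrt{6}, r₂ = - \sqrt{6} - 2.
General solution: b(n) = A·r₁^n + B·r₂^n.
From the initial conditions, A + B = 0 and r₁A + r₂B = -4.
Since r₁ - r₂ = √24: A = (-4 - (0)r₂)/√24 = - \frac{\sqrt{6}}{3}, and B = 0 - A = \frac{\sqrt{6}}{3}.
So b(n) = \left(- \frac{\sqrt{6}}{3}\right)\left(-2 + \sqrt{6}\right)^n + \left(\frac{\sqrt{6}}{3}\right)\left(- \sqrt{6} - 2\right)^n.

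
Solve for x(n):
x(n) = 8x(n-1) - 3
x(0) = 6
First-order linear non-homogeneous.
Homogeneous solution: x_h(n) = A·(8)^n.
Try constant particular solution x_p = K: K = 8K - 3 ⇒ K = \frac{3}{7}.
General: x(n) = A·(8)^n + \frac{3}{7}.
Apply x(0) = 6: A + \frac{3}{7} = 6 ⇒ A = \frac{39}{7}.
So x(n) = \frac{39 \cdot 8^{n}}{7} + \frac{3}{7}.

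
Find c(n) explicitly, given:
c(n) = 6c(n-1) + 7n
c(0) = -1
First-order linear with linear forcing.
Homogeneous solution: c_h(n) = A·(6)^n.
Try particular c_p(n) = pn + q. Substituting:
  pn + q = 6(p(n-1) + q) + 7n.
Matching the n-coefficient: p = 6p + 7 ⇒ p = - \frac{7}{5}.
Matching constants: q = -6p + 6q ⇒ q = - \frac{42}{25}.
General: c(n) = A·(6)^n - \frac{7 n}{5} - \frac{42}{25}.
Apply c(0) = -1: A - \frac{42}{25} = -1 ⇒ A = \frac{17}{25}.
So c(n) = \frac{17 \cdot 6^{n}}{25} - \frac{7 n}{5} - \frac{42}{25}.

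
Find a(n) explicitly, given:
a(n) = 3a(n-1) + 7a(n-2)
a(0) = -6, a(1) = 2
Characteristic equation: x² - 3x - 7 = 0.
Discriminant Δ = (3)² + 4·(7) = 37.
Roots r₁,₂ = (3 ± √37)/2, so r₁ = \frac{3}{2} + \frac{\sqrt{37}}{2}, r₂ = \frac{3}{2} - \frac{\sqrt{37}}{2}.
General solution: a(n) = A·r₁^n + B·r₂^n.
From the initial conditions, A + B = -6 and r₁A + r₂B = 2.
Since r₁ - r₂ = √37: A = (2 - (-6)r₂)/√37 = -3 + \frac{11 \sqrt{37}}{37}, and B = -6 - A = -3 - \frac{11 \sqrt{37}}{37}.
So a(n) = \left(-3 + \frac{11 \sqrt{37}}{37}\right)\left(\frac{3}{2} + \frac{\sqrt{37}}{2}\right)^n + \left(-3 - \frac{11 \sqrt{37}}{37}\right)\left(\frac{3}{2} - \frac{\sqrt{37}}{2}\right)^n.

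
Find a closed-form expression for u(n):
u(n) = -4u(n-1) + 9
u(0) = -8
First-order linear non-homogeneous.
Homogeneous solution: u_h(n) = A·(-4)^n.
Try constant particular solution u_p = K: K = -4K + 9 ⇒ K = \frac{9}{5}.
General: u(n) = A·(-4)^n + \frac{9}{5}.
Apply u(0) = -8: A + \frac{9}{5} = -8 ⇒ A = - \frac{49}{5}.
So u(n) = \frac{9}{5} - \frac{49 \left(-4\right)^{n}}{5}.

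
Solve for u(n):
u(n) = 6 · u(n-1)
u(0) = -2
Pure geometric recurrence with ratio 6.
By induction u(n) = u(0) · (6)^n = - 2 \cdot 6^{n}.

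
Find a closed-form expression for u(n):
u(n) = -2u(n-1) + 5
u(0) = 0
First-order linear non-homogeneous.
Homogeneous solution: u_h(n) = A·(-2)^n.
Try constant particular solution u_p = K: K = -2K + 5 ⇒ K = \frac{5}{3}.
General: u(n) = A·(-2)^n + \frac{5}{3}.
Apply u(0) = 0: A + \frac{5}{3} = 0 ⇒ A = - \frac{5}{3}.
So u(n) = \frac{5}{3} - \frac{5 \left(-2\right)^{n}}{3}.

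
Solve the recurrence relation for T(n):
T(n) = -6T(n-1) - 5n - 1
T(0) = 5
First-order linear with linear forcing.
Homogeneous solution: T_h(n) = A·(-6)^n.
Try particular T_p(n) = pn + q. Substituting:
  pn + q = -6(p(n-1) + q) - 5n - 1.
Matching the n-coefficient: p = -6p - 5 ⇒ p = - \frac{5}{7}.
Matching constants: q = 6p - 6q - 1 ⇒ q = - \frac{37}{49}.
General: T(n) = A·(-6)^n - \frac{5 n}{7} - \frac{37}{49}.
Apply T(0) = 5: A - \frac{37}{49} = 5 ⇒ A = \frac{282}{49}.
So T(n) = \frac{282 \left(-6\right)^{n}}{49} - \frac{5 n}{7} - \frac{37}{49}.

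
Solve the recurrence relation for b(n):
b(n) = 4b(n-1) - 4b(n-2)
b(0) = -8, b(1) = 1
Characteristic equation: x² - 4x + 4 = 0, which is (x - (2))².
Repeated root r = 2.
General solution: b(n) = (A + Bn)·(2)^n.
From b(0) = -8: A = -8.
From b(1) = 1: (A + B)·(2) = 1 ⇒ B = \frac{17}{2}.
So b(n) = \left(\frac{17 n}{2} - 8\right) \cdot (2)^n.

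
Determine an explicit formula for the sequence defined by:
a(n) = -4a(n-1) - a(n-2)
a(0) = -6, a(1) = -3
Characteristic equation: x² + 4x + 1 = 0.
Discriminant Δ = (-4)² + 4·(-1) = 12.
Roots r₁,₂ = (-4 ± √12)/2, so r₁ = -2 + \sqrt{3}, r₂ = -2 - \sqrt{3}.
General solution: a(n) = A·r₁^n + B·r₂^n.
From the initial conditions, A + B = -6 and r₁A + r₂B = -3.
Since r₁ - r₂ = √12: A = (-3 - (-6)r₂)/√12 = - \frac{5 \sqrt{3}}{2} - 3, and B = -6 - A = -3 + \frac{5 \sqrt{3}}{2}.
So a(n) = \left(- \frac{5 \sqrt{3}}{2} - 3\right)\left(-2 + \sqrt{3}\right)^n + \left(-3 + \frac{5 \sqrt{3}}{2}\right)\left(-2 - \sqrt{3}\right)^n.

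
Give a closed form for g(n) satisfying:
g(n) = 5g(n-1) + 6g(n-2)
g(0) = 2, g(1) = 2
Characteristic equation: x² - 5x - 6 = 0, which factors as (x - (6))(x - (-1)) = 0.
Roots r₁ = 6, r₂ = -1 (distinct).
General solution: g(n) = A·(6)^n + B·(-1)^n.
From g(0) = 2: A + B = 2.
From g(1) = 2: 6A - B = 2.
Solving: A = \frac{4}{7}, B = \frac{10}{7}.
So g(n) = \frac{10 \left(-1\right)^{n}}{7} + \frac{4 \cdot 6^{n}}{7}.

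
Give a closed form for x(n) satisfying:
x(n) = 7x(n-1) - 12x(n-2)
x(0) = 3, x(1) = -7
Characteristic equation: x² - 7x + 12 = 0, which factors as (x - (3))(x - (4)) = 0.
Roots r₁ = 3, r₂ = 4 (distinct).
General solution: x(n) = A·(3)^n + B·(4)^n.
From x(0) = 3: A + B = 3.
From x(1) = -7: 3A + 4B = -7.
Solving: A = 19, B = -16.
So x(n) = 19 \cdot 3^{n} - 16 \cdot 4^{n}.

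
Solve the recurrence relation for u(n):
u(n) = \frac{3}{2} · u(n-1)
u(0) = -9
Pure geometric recurrence with ratio \frac{3}{2}.
By induction u(n) = u(0) · (\frac{3}{2})^n = - 9 \left(\frac{3}{2}\right)^{n}.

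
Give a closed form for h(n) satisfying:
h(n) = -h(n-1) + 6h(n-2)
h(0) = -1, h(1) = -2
Characteristic equation: x² + x - 6 = 0, which factors as (x - (-3))(x - (2)) = 0.
Roots r₁ = -3, r₂ = 2 (distinct).
General solution: h(n) = A·(-3)^n + B·(2)^n.
From h(0) = -1: A + B = -1.
From h(1) = -2: -3A + 2B = -2.
Solving: A = 0, B = -1.
So h(n) = - 2^{n}.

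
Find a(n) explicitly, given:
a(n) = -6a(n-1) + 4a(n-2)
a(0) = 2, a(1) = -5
Characteristic equation: x² + 6x - 4 = 0.
Discriminant Δ = (-6)² + 4·(4) = 52.
Roots r₁,₂ = (-6 ± √52)/2, so r₁ = -3 + \sqrt{13}, r₂ = - \sqrt{13} - 3.
General solution: a(n) = A·r₁^n + B·r₂^n.
From the initial conditions, A + B = 2 and r₁A + r₂B = -5.
Since r₁ - r₂ = √52: A = (-5 - (2)r₂)/√52 = \frac{\sqrt{13}}{26} + 1, and B = 2 - A = 1 - \frac{\sqrt{13}}{26}.
So a(n) = \left(\frac{\sqrt{13}}{26} + 1\right)\left(-3 + \sqrt{13}\right)^n + \left(1 - \frac{\sqrt{13}}{26}\right)\left(- \sqrt{13} - 3\right)^n.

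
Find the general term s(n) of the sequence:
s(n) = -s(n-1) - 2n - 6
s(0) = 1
First-order linear with linear forcing.
Homogeneous solution: s_h(n) = A·(-1)^n.
Try particular s_p(n) = pn + q. Substituting:
  pn + q = -(p(n-1) + q) - 2n - 6.
Matching the n-coefficient: p = -p - 2 ⇒ p = -1.
Matching constants: q = p - q - 6 ⇒ q = - \frac{7}{2}.
General: s(n) = A·(-1)^n - n - \frac{7}{2}.
Apply s(0) = 1: A - \frac{7}{2} = 1 ⇒ A = \frac{9}{2}.
So s(n) = \frac{9 \left(-1\right)^{n}}{2} - n - \frac{7}{2}.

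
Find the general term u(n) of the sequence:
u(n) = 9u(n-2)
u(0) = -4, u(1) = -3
Characteristic equation: x² - 9 = 0, which factors as (x - (-3))(x - (3)) = 0.
Roots r₁ = -3, r₂ = 3 (distinct).
General solution: u(n) = A·(-3)^n + B·(3)^n.
From u(0) = -4: A + B = -4.
From u(1) = -3: -3A + 3B = -3.
Solving: A = - \frac{3}{2}, B = - \frac{5}{2}.
So u(n) = - \frac{3 \left(-3\right)^{n}}{2} - \frac{5 \cdot 3^{n}}{2}.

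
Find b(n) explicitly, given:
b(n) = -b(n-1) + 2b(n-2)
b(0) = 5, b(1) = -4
Characteristic equation: x² + x - 2 = 0, which factors as (x - (1))(x - (-2)) = 0.
Roots r₁ = 1, r₂ = -2 (distinct).
General solution: b(n) = A·(1)^n + B·(-2)^n.
From b(0) = 5: A + B = 5.
From b(1) = -4: A - 2B = -4.
Solving: A = 2, B = 3.
So b(n) = 3 \left(-2\right)^{n} + 2.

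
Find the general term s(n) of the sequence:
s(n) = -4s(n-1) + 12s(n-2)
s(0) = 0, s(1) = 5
Characteristic equation: x² + 4x - 12 = 0, which factors as (x - (-6))(x - (2)) = 0.
Roots r₁ = -6, r₂ = 2 (distinct).
General solution: s(n) = A·(-6)^n + B·(2)^n.
From s(0) = 0: A + B = 0.
From s(1) = 5: -6A + 2B = 5.
Solving: A = - \frac{5}{8}, B = \frac{5}{8}.
So s(n) = - \frac{5 \left(-6\right)^{n}}{8} + \frac{5 \cdot 2^{n}}{8}.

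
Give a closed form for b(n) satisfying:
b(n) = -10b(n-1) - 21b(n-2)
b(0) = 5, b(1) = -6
Characteristic equation: x² + 10x + 21 = 0, which factors as (x - (-3))(x - (-7)) = 0.
Roots r₁ = -3, r₂ = -7 (distinct).
General solution: b(n) = A·(-3)^n + B·(-7)^n.
From b(0) = 5: A + B = 5.
From b(1) = -6: -3A - 7B = -6.
Solving: A = \frac{29}{4}, B = - \frac{9}{4}.
So b(n) = \frac{29 \left(-3\right)^{n}}{4} - \frac{9 \left(-7\right)^{n}}{4}.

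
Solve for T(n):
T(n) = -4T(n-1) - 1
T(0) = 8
First-order linear non-homogeneous.
Homogeneous solution: T_h(n) = A·(-4)^n.
Try constant particular solution T_p = K: K = -4K - 1 ⇒ K = - \frac{1}{5}.
General: T(n) = A·(-4)^n - \frac{1}{5}.
Apply T(0) = 8: A - \frac{1}{5} = 8 ⇒ A = \frac{41}{5}.
So T(n) = \frac{41 \left(-4\right)^{n}}{5} - \frac{1}{5}.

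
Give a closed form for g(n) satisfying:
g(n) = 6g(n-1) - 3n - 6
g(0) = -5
First-order linear with linear forcing.
Homogeneous solution: g_h(n) = A·(6)^n.
Try particular g_p(n) = pn + q. Substituting:
  pn + q = 6(p(n-1) + q) - 3n - 6.
Matching the n-coefficient: p = 6p - 3 ⇒ p = \frac{3}{5}.
Matching constants: q = -6p + 6q - 6 ⇒ q = \frac{48}{25}.
General: g(n) = A·(6)^n + \frac{3 n}{5} + \frac{48}{25}.
Apply g(0) = -5: A + \frac{48}{25} = -5 ⇒ A = - \frac{173}{25}.
So g(n) = - \frac{173 \cdot 6^{n}}{25} + \frac{3 n}{5} + \frac{48}{25}.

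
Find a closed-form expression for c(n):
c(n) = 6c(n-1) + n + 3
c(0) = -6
First-order linear with linear forcing.
Homogeneous solution: c_h(n) = A·(6)^n.
Try particular c_p(n) = pn + q. Substituting:
  pn + q = 6(p(n-1) + q) + n + 3.
Matching the n-coefficient: p = 6p + 1 ⇒ p = - \frac{1}{5}.
Matching constants: q = -6p + 6q + 3 ⇒ q = - \frac{21}{25}.
General: c(n) = A·(6)^n - \frac{n}{5} - \frac{21}{25}.
Apply c(0) = -6: A - \frac{21}{25} = -6 ⇒ A = - \frac{129}{25}.
So c(n) = - \frac{129 \cdot 6^{n}}{25} - \frac{n}{5} - \frac{21}{25}.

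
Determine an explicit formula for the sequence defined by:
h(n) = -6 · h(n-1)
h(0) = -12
Pure geometric recurrence with ratio -6.
By induction h(n) = h(0) · (-6)^n = - 12 \left(-6\right)^{n}.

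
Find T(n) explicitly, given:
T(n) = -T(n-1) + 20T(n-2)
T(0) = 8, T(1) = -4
Characteristic equation: x² + x - 20 = 0, which factors as (x - (-5))(x - (4)) = 0.
Roots r₁ = -5, r₂ = 4 (distinct).
General solution: T(n) = A·(-5)^n + B·(4)^n.
From T(0) = 8: A + B = 8.
From T(1) = -4: -5A + 4B = -4.
Solving: A = 4, B = 4.
So T(n) = 4 \left(-5\right)^{n} + 4 \cdot 4^{n}.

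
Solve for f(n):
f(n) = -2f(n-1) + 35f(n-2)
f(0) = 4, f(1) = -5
Characteristic equation: x² + 2x - 35 = 0, which factors as (x - (-7))(x - (5)) = 0.
Roots r₁ = -7, r₂ = 5 (distinct).
General solution: f(n) = A·(-7)^n + B·(5)^n.
From f(0) = 4: A + B = 4.
From f(1) = -5: -7A + 5B = -5.
Solving: A = \frac{25}{12}, B = \frac{23}{12}.
So f(n) = \frac{25 \left(-7\right)^{n}}{12} + \frac{23 \cdot 5^{n}}{12}.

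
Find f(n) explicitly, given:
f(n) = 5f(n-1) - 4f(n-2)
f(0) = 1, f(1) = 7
Characteristic equation: x² - 5x + 4 = 0, which factors as (x - (1))(x - (4)) = 0.
Roots r₁ = 1, r₂ = 4 (distinct).
General solution: f(n) = A·(1)^n + B·(4)^n.
From f(0) = 1: A + B = 1.
From f(1) = 7: A + 4B = 7.
Solving: A = -1, B = 2.
So f(n) = 2 \cdot 4^{n} - 1.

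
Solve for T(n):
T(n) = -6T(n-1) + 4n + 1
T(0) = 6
First-order linear with linear forcing.
Homogeneous solution: T_h(n) = A·(-6)^n.
Try particular T_p(n) = pn + q. Substituting:
  pn + q = -6(p(n-1) + q) + 4n + 1.
Matching the n-coefficient: p = -6p + 4 ⇒ p = \frac{4}{7}.
Matching constants: q = 6p - 6q + 1 ⇒ q = \frac{31}{49}.
General: T(n) = A·(-6)^n + \frac{4 n}{7} + \frac{31}{49}.
Apply T(0) = 6: A + \frac{31}{49} = 6 ⇒ A = \frac{263}{49}.
So T(n) = \frac{263 \left(-6\right)^{n}}{49} + \frac{4 n}{7} + \frac{31}{49}.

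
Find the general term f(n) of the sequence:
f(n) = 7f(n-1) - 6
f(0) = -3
First-order linear non-homogeneous.
Homogeneous solution: f_h(n) = A·(7)^n.
Try constant particular solution f_p = K: K = 7K - 6 ⇒ K = 1.
General: f(n) = A·(7)^n + 1.
Apply f(0) = -3: A + 1 = -3 ⇒ A = -4.
So f(n) = 1 - 4 \cdot 7^{n}.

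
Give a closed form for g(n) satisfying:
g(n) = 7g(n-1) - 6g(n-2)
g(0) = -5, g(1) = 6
Characteristic equation: x² - 7x + 6 = 0, which factors as (x - (1))(x - (6)) = 0.
Roots r₁ = 1, r₂ = 6 (distinct).
General solution: g(n) = A·(1)^n + B·(6)^n.
From g(0) = -5: A + B = -5.
From g(1) = 6: A + 6B = 6.
Solving: A = - \frac{36}{5}, B = \frac{11}{5}.
So g(n) = \frac{11 \cdot 6^{n}}{5} - \frac{36}{5}.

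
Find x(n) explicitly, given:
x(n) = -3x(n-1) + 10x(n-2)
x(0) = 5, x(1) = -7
Characteristic equation: x² + 3x - 10 = 0, which factors as (x - (2))(x - (-5)) = 0.
Roots r₁ = 2, r₂ = -5 (distinct).
General solution: x(n) = A·(2)^n + B·(-5)^n.
From x(0) = 5: A + B = 5.
From x(1) = -7: 2A - 5B = -7.
Solving: A = \frac{18}{7}, B = \frac{17}{7}.
So x(n) = \frac{17 \left(-5\right)^{n}}{7} + \frac{18 \cdot 2^{n}}{7}.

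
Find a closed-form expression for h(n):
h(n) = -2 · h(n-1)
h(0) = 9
Pure geometric recurrence with ratio -2.
By induction h(n) = h(0) · (-2)^n = 9 \left(-2\right)^{n}.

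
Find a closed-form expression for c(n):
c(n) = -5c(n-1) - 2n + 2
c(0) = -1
First-order linear with linear forcing.
Homogeneous solution: c_h(n) = A·(-5)^n.
Try particular c_p(n) = pn + q. Substituting:
  pn + q = -5(p(n-1) + q) - 2n + 2.
Matching the n-coefficient: p = -5p - 2 ⇒ p = - \frac{1}{3}.
Matching constants: q = 5p - 5q + 2 ⇒ q = \frac{1}{18}.
General: c(n) = A·(-5)^n - \frac{n}{3} + \frac{1}{18}.
Apply c(0) = -1: A + \frac{1}{18} = -1 ⇒ A = - \frac{19}{18}.
So c(n) = - \frac{19 \left(-5\right)^{n}}{18} - \frac{n}{3} + \frac{1}{18}.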